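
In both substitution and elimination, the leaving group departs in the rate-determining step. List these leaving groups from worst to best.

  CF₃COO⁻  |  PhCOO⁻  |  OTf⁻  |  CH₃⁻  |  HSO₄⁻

CH₃⁻ < PhCOO⁻ < CF₃COO⁻ < HSO₄⁻ < OTf⁻

Leaving-group ability tracks the stability of the departed species; conjugate-acid pKₐ is the usual yardstick (lower pKₐ → better LG).
OTf⁻: pKₐ(CF₃SO₃H (triflic acid)) ≈ -14
HSO₄⁻: pKₐ(H₂SO₄) ≈ -3
CF₃COO⁻: pKₐ(CF₃COOH) ≈ 0.2
PhCOO⁻: pKₐ(C₆H₅COOH) ≈ 4.2
CH₃⁻: pKₐ(CH₄) ≈ 48
Reversing gives the worst-to-best order requested.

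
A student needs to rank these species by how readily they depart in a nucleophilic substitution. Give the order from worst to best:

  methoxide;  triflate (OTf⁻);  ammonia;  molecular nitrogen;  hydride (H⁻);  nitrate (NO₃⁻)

hydride (H⁻) < methoxide < ammonia < nitrate (NO₃⁻) < triflate (OTf⁻) < molecular nitrogen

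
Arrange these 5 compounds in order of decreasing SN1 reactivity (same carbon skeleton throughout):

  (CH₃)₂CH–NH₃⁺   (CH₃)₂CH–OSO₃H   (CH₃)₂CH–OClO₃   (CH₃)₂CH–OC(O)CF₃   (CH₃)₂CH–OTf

Identical carbon frameworks mean the comparison reduces to leaving-group quality.
The more stable X⁻ (or X) is on its own — i.e. the weaker a base it is — the better a leaving group it makes.
(CH₃)₂CH–OTf loses OTf⁻: pKₐ(CF₃SO₃H (triflic acid)) ≈ -14
(CH₃)₂CH–OClO₃ loses ClO₄⁻: pKₐ(HClO₄) ≈ -10
(CH₃)₂CH–OSO₃H loses HSO₄⁻: pKₐ(H₂SO₄) ≈ -3
(CH₃)₂CH–OC(O)CF₃ loses CF₃COO⁻: pKₐ(CF₃COOH) ≈ 0.2
(CH₃)₂CH–NH₃⁺ loses NH₃: pKₐ(NH₄⁺) ≈ 9.2

(CH₃)₂CH–OTf > (CH₃)₂CH–OClO₃ > (CH₃)₂CH–OSO₃H > (CH₃)₂CH–OC(O)CF₃ > (CH₃)₂CH–NH₃⁺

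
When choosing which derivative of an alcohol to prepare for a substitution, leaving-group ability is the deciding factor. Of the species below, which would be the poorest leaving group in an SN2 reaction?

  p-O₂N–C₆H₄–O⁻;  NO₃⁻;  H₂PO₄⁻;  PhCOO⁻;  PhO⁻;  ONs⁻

PhO⁻

ONs⁻: pKₐ(p-O₂NC₆H₄SO₃H) ≈ -3.5
NO₃⁻: pKₐ(HNO₃) ≈ -1.3
H₂PO₄⁻: pKₐ(H₃PO₄) ≈ 2.1
PhCOO⁻: pKₐ(C₆H₅COOH) ≈ 4.2
p-O₂N–C₆H₄–O⁻: pKₐ(p-nitrophenol) ≈ 7.2
PhO⁻: pKₐ(C₆H₅OH (phenol)) ≈ 10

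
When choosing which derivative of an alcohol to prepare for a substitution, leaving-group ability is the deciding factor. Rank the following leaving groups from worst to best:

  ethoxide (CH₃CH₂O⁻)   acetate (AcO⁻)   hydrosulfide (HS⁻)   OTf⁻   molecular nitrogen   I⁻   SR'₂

ethoxide (CH₃CH₂O⁻) < hydrosulfide (HS⁻) < acetate (AcO⁻) < SR'₂ < I⁻ < OTf⁻ < molecular nitrogen

The more stable X⁻ (or X) is on its own — i.e. the weaker a base it is — the better a leaving group it makes.
molecular nitrogen: no meaningful conjugate acid; N₂ departs as an exceptionally stable neutral molecule
OTf⁻: pKₐ(CF₃SO₃H (triflic acid)) ≈ -14
I⁻: pKₐ(HI) ≈ -10
SR'₂: pKₐ(R'₂SH⁺) ≈ -7
acetate (AcO⁻): pKₐ(CH₃COOH) ≈ 4.8
hydrosulfide (HS⁻): pKₐ(H₂S) ≈ 7
ethoxide (CH₃CH₂O⁻): pKₐ(CH₃CH₂OH) ≈ 16
Listed from poorest to best leaving group as asked.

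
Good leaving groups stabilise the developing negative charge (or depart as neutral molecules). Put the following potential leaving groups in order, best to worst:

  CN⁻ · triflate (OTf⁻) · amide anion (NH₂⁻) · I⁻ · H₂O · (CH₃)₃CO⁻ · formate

triflate (OTf⁻) > I⁻ > H₂O > formate > CN⁻ > (CH₃)₃CO⁻ > amide anion (NH₂⁻)

triflate (OTf⁻): pKₐ(CF₃SO₃H (triflic acid)) ≈ -14
I⁻: pKₐ(HI) ≈ -10
H₂O: pKₐ(H₃O⁺) ≈ -1.7
formate: pKₐ(HCOOH) ≈ 3.8 — resonance-stabilised carboxylate
CN⁻: pKₐ(HCN) ≈ 9.2 — sp carbon stabilises the charge somewhat, but still a poor LG
(CH₃)₃CO⁻: pKₐ(t-BuOH) ≈ 18
amide anion (NH₂⁻): pKₐ(NH₃) ≈ 38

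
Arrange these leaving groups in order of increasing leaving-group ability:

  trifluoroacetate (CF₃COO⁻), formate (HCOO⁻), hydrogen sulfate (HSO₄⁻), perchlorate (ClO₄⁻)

Leaving-group ability tracks the stability of the departed species; conjugate-acid pKₐ is the usual yardstick (lower pKₐ → better LG).
perchlorate (ClO₄⁻): pKₐ(HClO₄) ≈ -10
hydrogen sulfate (HSO₄⁻): pKₐ(H₂SO₄) ≈ -3 — conjugate base of a strong mineral acid
trifluoroacetate (CF₃COO⁻): pKₐ(CF₃COOH) ≈ 0.2 — strongly electron-withdrawing CF₃ stabilises the carboxylate
formate (HCOO⁻): pKₐ(HCOOH) ≈ 3.8 — resonance-stabilised carboxylate
Reversing gives the worst-to-best order requested.

formate (HCOO⁻) < trifluoroacetate (CF₃COO⁻) < hydrogen sulfate (HSO₄⁻) < perchlorate (ClO₄⁻)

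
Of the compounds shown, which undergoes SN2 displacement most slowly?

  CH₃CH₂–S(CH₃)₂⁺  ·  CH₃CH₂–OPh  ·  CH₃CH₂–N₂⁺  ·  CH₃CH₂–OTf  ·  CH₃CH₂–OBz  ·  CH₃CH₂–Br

CH₃CH₂–OPh

With the same alkyl group throughout, only the leaving group differentiates the rates.
The more stable X⁻ (or X) is on its own — i.e. the weaker a base it is — the better a leaving group it makes.
CH₃CH₂–N₂⁺ loses N₂: no meaningful conjugate acid; N₂ departs as an exceptionally stable neutral molecule
CH₃CH₂–OTf loses OTf⁻: pKₐ(CF₃SO₃H (triflic acid)) ≈ -14
CH₃CH₂–Br loses Br⁻: pKₐ(HBr) ≈ -9
CH₃CH₂–S(CH₃)₂⁺ loses SR'₂: pKₐ(R'₂SH⁺) ≈ -7
CH₃CH₂–OBz loses PhCOO⁻: pKₐ(C₆H₅COOH) ≈ 4.2
CH₃CH₂–OPh loses PhO⁻: pKₐ(C₆H₅OH (phenol)) ≈ 10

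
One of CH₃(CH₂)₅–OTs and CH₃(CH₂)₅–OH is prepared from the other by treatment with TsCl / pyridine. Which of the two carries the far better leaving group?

CH₃(CH₂)₅–OTs

From CH₃(CH₂)₅–OH the departing group would be OH⁻ (pKₐ(H₂O) ≈ 15.7). Strong base; essentially never leaves without prior activation.
From CH₃(CH₂)₅–OTs the leaving group is OTs⁻ (pKₐ(p-CH₃C₆H₄SO₃H (TsOH)) ≈ -2.8). Resonance-delocalised arenesulfonate.
Treatment with TsCl / pyridine works by converting the hydroxyl into a tosylate, making CH₃(CH₂)₅–OTs enormously more reactive.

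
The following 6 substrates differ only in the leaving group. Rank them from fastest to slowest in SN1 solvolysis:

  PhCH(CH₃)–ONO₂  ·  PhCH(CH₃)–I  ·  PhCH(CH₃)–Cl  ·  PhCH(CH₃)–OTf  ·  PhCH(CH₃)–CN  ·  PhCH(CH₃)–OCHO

With the same alkyl group throughout, only the leaving group differentiates the rates.
The more stable X⁻ (or X) is on its own — i.e. the weaker a base it is — the better a leaving group it makes.
PhCH(CH₃)–OTf loses OTf⁻: pKₐ(CF₃SO₃H (triflic acid)) ≈ -14
PhCH(CH₃)–I loses I⁻: pKₐ(HI) ≈ -10
PhCH(CH₃)–Cl loses Cl⁻: pKₐ(HCl) ≈ -7
PhCH(CH₃)–ONO₂ loses NO₃⁻: pKₐ(HNO₃) ≈ -1.3
PhCH(CH₃)–OCHO loses HCOO⁻: pKₐ(HCOOH) ≈ 3.8
PhCH(CH₃)–CN loses CN⁻: pKₐ(HCN) ≈ 9.2

PhCH(CH₃)–OTf > PhCH(CH₃)–I > PhCH(CH₃)–Cl > PhCH(CH₃)–ONO₂ > PhCH(CH₃)–OCHO > PhCH(CH₃)–CN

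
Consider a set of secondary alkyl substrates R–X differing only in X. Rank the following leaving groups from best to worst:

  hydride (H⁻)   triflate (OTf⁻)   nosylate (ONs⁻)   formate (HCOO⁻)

triflate (OTf⁻) > nosylate (ONs⁻) > formate (HCOO⁻) > hydride (H⁻)

A good leaving group is a weak base: the lower the pKₐ of its conjugate acid, the more readily it departs.
triflate (OTf⁻): pKₐ(CF₃SO₃H (triflic acid)) ≈ -14 — charge spread over three oxygens and a CF₃ group; the premier leaving group in synthesis
nosylate (ONs⁻): pKₐ(p-O₂NC₆H₄SO₃H) ≈ -3.5 — p-nitro group further stabilises the sulfonate
formate (HCOO⁻): pKₐ(HCOOH) ≈ 3.8 — resonance-stabilised carboxylate
hydride (H⁻): pKₐ(H₂) ≈ 36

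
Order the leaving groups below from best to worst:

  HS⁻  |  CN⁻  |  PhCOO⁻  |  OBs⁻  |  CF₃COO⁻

OBs⁻ > CF₃COO⁻ > PhCOO⁻ > HS⁻ > CN⁻

Leaving-group ability tracks the stability of the departed species; conjugate-acid pKₐ is the usual yardstick (lower pKₐ → better LG).
OBs⁻: pKₐ(p-BrC₆H₄SO₃H) ≈ -2.8 — arenesulfonate with a p-bromo substituent
CF₃COO⁻: pKₐ(CF₃COOH) ≈ 0.2 — strongly electron-withdrawing CF₃ stabilises the carboxylate
PhCOO⁻: pKₐ(C₆H₅COOH) ≈ 4.2 — aryl carboxylate
HS⁻: pKₐ(H₂S) ≈ 7 — larger and more polarisable than the oxygen analogue
CN⁻: pKₐ(HCN) ≈ 9.2 — sp carbon stabilises the charge somewhat, but still a poor LG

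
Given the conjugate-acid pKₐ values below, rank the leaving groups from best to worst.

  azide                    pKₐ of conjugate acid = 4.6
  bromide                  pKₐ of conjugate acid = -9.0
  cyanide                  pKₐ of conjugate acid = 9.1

bromide > azide > cyanide

Lower conjugate-acid pKₐ ⇒ weaker base ⇒ better leaving group.
Sorting by the given values: bromide (-9.0), azide (4.6), cyanide (9.1).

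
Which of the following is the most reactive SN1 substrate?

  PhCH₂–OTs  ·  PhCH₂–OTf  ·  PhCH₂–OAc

PhCH₂–OTf

With the same alkyl group throughout, only the leaving group differentiates the rates.
A good leaving group is a weak base: the lower the pKₐ of its conjugate acid, the more readily it departs.
PhCH₂–OTf loses OTf⁻: pKₐ(CF₃SO₃H (triflic acid)) ≈ -14
PhCH₂–OTs loses OTs⁻: pKₐ(p-CH₃C₆H₄SO₃H (TsOH)) ≈ -2.8
PhCH₂–OAc loses AcO⁻: pKₐ(CH₃COOH) ≈ 4.8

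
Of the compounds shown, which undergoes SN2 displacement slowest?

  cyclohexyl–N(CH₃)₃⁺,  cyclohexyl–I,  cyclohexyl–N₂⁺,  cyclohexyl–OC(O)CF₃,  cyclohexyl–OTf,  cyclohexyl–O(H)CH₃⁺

cyclohexyl–N(CH₃)₃⁺

The skeletons are identical, so relative rate is governed entirely by leaving-group ability.
The more stable X⁻ (or X) is on its own — i.e. the weaker a base it is — the better a leaving group it makes.
cyclohexyl–N₂⁺ loses N₂: no meaningful conjugate acid; N₂ departs as an exceptionally stable neutral molecule
cyclohexyl–OTf loses OTf⁻: pKₐ(CF₃SO₃H (triflic acid)) ≈ -14
cyclohexyl–I loses I⁻: pKₐ(HI) ≈ -10
cyclohexyl–O(H)CH₃⁺ loses R'OH: pKₐ(R'OH₂⁺) ≈ -2.4
cyclohexyl–OC(O)CF₃ loses CF₃COO⁻: pKₐ(CF₃COOH) ≈ 0.2
cyclohexyl–N(CH₃)₃⁺ loses NR'₃: pKₐ(R'₃NH⁺) ≈ 10.7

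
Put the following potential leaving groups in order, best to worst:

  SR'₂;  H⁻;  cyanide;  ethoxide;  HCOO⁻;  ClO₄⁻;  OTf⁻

OTf⁻ > ClO₄⁻ > SR'₂ > HCOO⁻ > cyanide > ethoxide > H⁻

The more stable X⁻ (or X) is on its own — i.e. the weaker a base it is — the better a leaving group it makes.
OTf⁻: pKₐ(CF₃SO₃H (triflic acid)) ≈ -14
ClO₄⁻: pKₐ(HClO₄) ≈ -10
SR'₂: pKₐ(R'₂SH⁺) ≈ -7
HCOO⁻: pKₐ(HCOOH) ≈ 3.8
cyanide: pKₐ(HCN) ≈ 9.2
ethoxide: pKₐ(CH₃CH₂OH) ≈ 16
H⁻: pKₐ(H₂) ≈ 36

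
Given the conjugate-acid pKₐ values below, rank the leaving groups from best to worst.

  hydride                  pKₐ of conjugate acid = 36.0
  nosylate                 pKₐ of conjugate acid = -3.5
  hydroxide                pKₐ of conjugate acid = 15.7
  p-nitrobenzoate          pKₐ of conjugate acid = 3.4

Lower conjugate-acid pKₐ ⇒ weaker base ⇒ better leaving group.
Sorting by the given values: nosylate (-3.5), p-nitrobenzoate (3.4), hydroxide (15.7), hydride (36.0).

nosylate > p-nitrobenzoate > hydroxide > hydride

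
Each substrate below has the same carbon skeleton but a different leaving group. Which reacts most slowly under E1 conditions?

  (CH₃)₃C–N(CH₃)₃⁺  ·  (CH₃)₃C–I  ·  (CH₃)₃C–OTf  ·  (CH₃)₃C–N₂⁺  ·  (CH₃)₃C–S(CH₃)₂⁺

(CH₃)₃C–N(CH₃)₃⁺

Identical carbon frameworks mean the comparison reduces to leaving-group quality.
The more stable X⁻ (or X) is on its own — i.e. the weaker a base it is — the better a leaving group it makes.
(CH₃)₃C–N₂⁺ loses N₂: no meaningful conjugate acid; N₂ departs as an exceptionally stable neutral molecule
(CH₃)₃C–OTf loses OTf⁻: pKₐ(CF₃SO₃H (triflic acid)) ≈ -14
(CH₃)₃C–I loses I⁻: pKₐ(HI) ≈ -10
(CH₃)₃C–S(CH₃)₂⁺ loses SR'₂: pKₐ(R'₂SH⁺) ≈ -7
(CH₃)₃C–N(CH₃)₃⁺ loses NR'₃: pKₐ(R'₃NH⁺) ≈ 10.7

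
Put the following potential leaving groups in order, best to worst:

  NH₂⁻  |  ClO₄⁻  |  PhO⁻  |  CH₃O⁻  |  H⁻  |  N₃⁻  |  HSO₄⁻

ClO₄⁻ > HSO₄⁻ > N₃⁻ > PhO⁻ > CH₃O⁻ > H⁻ > NH₂⁻

A good leaving group is a weak base: the lower the pKₐ of its conjugate acid, the more readily it departs.
ClO₄⁻: pKₐ(HClO₄) ≈ -10
HSO₄⁻: pKₐ(H₂SO₄) ≈ -3 — conjugate base of a strong mineral acid
N₃⁻: pKₐ(HN₃) ≈ 4.7 — linear, resonance-stabilised
PhO⁻: pKₐ(C₆H₅OH (phenol)) ≈ 10 — resonance into the ring helps, but still a poor LG
CH₃O⁻: pKₐ(CH₃OH) ≈ 15.5 — strong base; alkoxides do not leave unassisted
H⁻: pKₐ(H₂) ≈ 36 — extremely strong base; leaves only in special hydride-transfer contexts
NH₂⁻: pKₐ(NH₃) ≈ 38 — extremely strong base; never a leaving group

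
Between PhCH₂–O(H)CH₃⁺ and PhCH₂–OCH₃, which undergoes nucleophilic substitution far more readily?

PhCH₂–O(H)CH₃⁺

From PhCH₂–OCH₃ the departing group would be CH₃O⁻ (pKₐ(CH₃OH) ≈ 15.5). Strong base; alkoxides do not leave unassisted.
From PhCH₂–O(H)CH₃⁺ the leaving group is R'OH (pKₐ(R'OH₂⁺) ≈ -2.4). Neutral; leaves from a protonated ether (an oxonium ion, R–O(H)R'⁺).
(In practice PhCH₂–O(H)CH₃⁺ is made from PhCH₂–OCH₃ by protonation with concentrated HI, allowing neutral methanol, rather than methoxide, to depart.)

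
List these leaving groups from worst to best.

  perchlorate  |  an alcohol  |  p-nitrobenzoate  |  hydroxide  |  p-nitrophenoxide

hydroxide < p-nitrophenoxide < p-nitrobenzoate < an alcohol < perchlorate

perchlorate: pKₐ(HClO₄) ≈ -10
an alcohol: pKₐ(R'OH₂⁺) ≈ -2.4
p-nitrobenzoate: pKₐ(p-nitrobenzoic acid) ≈ 3.4
p-nitrophenoxide: pKₐ(p-nitrophenol) ≈ 7.2
hydroxide: pKₐ(H₂O) ≈ 15.7
Listed from poorest to best leaving group as asked.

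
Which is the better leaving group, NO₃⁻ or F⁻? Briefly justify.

NO₃⁻ is the better leaving group.
pKₐ(HNO₃) ≈ -1.3 versus pKₐ(HF) ≈ 3.2: NO₃⁻ is the much weaker base.
Resonance-delocalised over three oxygens.

NO₃⁻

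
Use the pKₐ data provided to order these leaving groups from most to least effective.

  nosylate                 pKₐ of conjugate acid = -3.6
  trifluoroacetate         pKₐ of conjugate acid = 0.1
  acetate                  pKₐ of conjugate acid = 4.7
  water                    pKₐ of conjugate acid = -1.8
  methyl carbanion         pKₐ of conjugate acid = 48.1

nosylate > water > trifluoroacetate > acetate > methyl carbanion

Lower conjugate-acid pKₐ ⇒ weaker base ⇒ better leaving group.
Sorting by the given values: nosylate (-3.6), water (-1.8), trifluoroacetate (0.1), acetate (4.7), methyl carbanion (48.1).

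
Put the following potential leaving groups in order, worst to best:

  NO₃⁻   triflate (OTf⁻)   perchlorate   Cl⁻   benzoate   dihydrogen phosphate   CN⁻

CN⁻ < benzoate < dihydrogen phosphate < NO₃⁻ < Cl⁻ < perchlorate < triflate (OTf⁻)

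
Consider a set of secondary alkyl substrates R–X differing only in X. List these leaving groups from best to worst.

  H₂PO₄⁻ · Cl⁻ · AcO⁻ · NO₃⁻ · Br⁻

A good leaving group is a weak base: the lower the pKₐ of its conjugate acid, the more readily it departs.
Br⁻: pKₐ(HBr) ≈ -9
Cl⁻: pKₐ(HCl) ≈ -7
NO₃⁻: pKₐ(HNO₃) ≈ -1.3
H₂PO₄⁻: pKₐ(H₃PO₄) ≈ 2.1 — moderate base; biological leaving group after further activation
AcO⁻: pKₐ(CH₃COOH) ≈ 4.8 — resonance-stabilised but still a weak base

Br⁻ > Cl⁻ > NO₃⁻ > H₂PO₄⁻ > AcO⁻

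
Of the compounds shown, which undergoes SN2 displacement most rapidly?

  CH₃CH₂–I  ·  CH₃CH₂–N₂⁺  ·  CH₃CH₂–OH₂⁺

Same R in every case — rank the leaving groups.
The more stable X⁻ (or X) is on its own — i.e. the weaker a base it is — the better a leaving group it makes.
CH₃CH₂–N₂⁺ loses N₂: no meaningful conjugate acid; N₂ departs as an exceptionally stable neutral molecule
CH₃CH₂–I loses I⁻: pKₐ(HI) ≈ -10
CH₃CH₂–OH₂⁺ loses H₂O: pKₐ(H₃O⁺) ≈ -1.7

CH₃CH₂–N₂⁺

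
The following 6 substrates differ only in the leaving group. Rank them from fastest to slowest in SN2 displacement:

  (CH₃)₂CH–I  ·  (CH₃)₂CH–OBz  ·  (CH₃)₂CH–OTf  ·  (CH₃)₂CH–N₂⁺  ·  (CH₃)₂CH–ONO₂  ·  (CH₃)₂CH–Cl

Same R in every case — rank the leaving groups.
Leaving-group ability tracks the stability of the departed species; conjugate-acid pKₐ is the usual yardstick (lower pKₐ → better LG).
(CH₃)₂CH–N₂⁺ loses N₂: no meaningful conjugate acid; N₂ departs as an exceptionally stable neutral molecule
(CH₃)₂CH–OTf loses OTf⁻: pKₐ(CF₃SO₃H (triflic acid)) ≈ -14
(CH₃)₂CH–I loses I⁻: pKₐ(HI) ≈ -10
(CH₃)₂CH–Cl loses Cl⁻: pKₐ(HCl) ≈ -7
(CH₃)₂CH–ONO₂ loses NO₃⁻: pKₐ(HNO₃) ≈ -1.3
(CH₃)₂CH–OBz loses PhCOO⁻: pKₐ(C₆H₅COOH) ≈ 4.2

(CH₃)₂CH–N₂⁺ > (CH₃)₂CH–OTf > (CH₃)₂CH–I > (CH₃)₂CH–Cl > (CH₃)₂CH–ONO₂ > (CH₃)₂CH–OBz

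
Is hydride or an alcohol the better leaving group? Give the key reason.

an alcohol

an alcohol is the better leaving group.
pKₐ(R'OH₂⁺) ≈ -2.4 versus pKₐ(H₂) ≈ 36: an alcohol is the much weaker base.
Neutral; leaves from a protonated ether (an oxonium ion, R–O(H)R'⁺).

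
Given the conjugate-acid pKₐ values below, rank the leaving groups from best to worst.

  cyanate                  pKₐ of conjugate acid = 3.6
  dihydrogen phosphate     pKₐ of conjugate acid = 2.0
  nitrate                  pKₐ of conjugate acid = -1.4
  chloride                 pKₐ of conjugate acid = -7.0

Lower conjugate-acid pKₐ ⇒ weaker base ⇒ better leaving group.
Sorting by the given values: chloride (-7.0), nitrate (-1.4), dihydrogen phosphate (2.0), cyanate (3.6).

chloride > nitrate > dihydrogen phosphate > cyanate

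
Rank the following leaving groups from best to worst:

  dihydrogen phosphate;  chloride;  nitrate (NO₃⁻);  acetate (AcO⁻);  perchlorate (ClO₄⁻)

perchlorate (ClO₄⁻) > chloride > nitrate (NO₃⁻) > dihydrogen phosphate > acetate (AcO⁻)

perchlorate (ClO₄⁻): pKₐ(HClO₄) ≈ -10 — extremely weak base; rarely used for safety reasons
chloride: pKₐ(HCl) ≈ -7
nitrate (NO₃⁻): pKₐ(HNO₃) ≈ -1.3
dihydrogen phosphate: pKₐ(H₃PO₄) ≈ 2.1
acetate (AcO⁻): pKₐ(CH₃COOH) ≈ 4.8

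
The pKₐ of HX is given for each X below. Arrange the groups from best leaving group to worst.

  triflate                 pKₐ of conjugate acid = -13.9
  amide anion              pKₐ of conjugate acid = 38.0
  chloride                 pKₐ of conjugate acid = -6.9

triflate > chloride > amide anion

Lower conjugate-acid pKₐ ⇒ weaker base ⇒ better leaving group.
Sorting by the given values: triflate (-13.9), chloride (-6.9), amide anion (38.0).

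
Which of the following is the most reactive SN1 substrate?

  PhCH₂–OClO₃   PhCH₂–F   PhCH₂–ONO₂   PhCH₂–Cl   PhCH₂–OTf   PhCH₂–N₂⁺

PhCH₂–N₂⁺

The skeletons are identical, so relative rate is governed entirely by leaving-group ability.
The more stable X⁻ (or X) is on its own — i.e. the weaker a base it is — the better a leaving group it makes.
PhCH₂–N₂⁺ loses N₂: no meaningful conjugate acid; N₂ departs as an exceptionally stable neutral molecule
PhCH₂–OTf loses OTf⁻: pKₐ(CF₃SO₃H (triflic acid)) ≈ -14
PhCH₂–OClO₃ loses ClO₄⁻: pKₐ(HClO₄) ≈ -10
PhCH₂–Cl loses Cl⁻: pKₐ(HCl) ≈ -7
PhCH₂–ONO₂ loses NO₃⁻: pKₐ(HNO₃) ≈ -1.3
PhCH₂–F loses F⁻: pKₐ(HF) ≈ 3.2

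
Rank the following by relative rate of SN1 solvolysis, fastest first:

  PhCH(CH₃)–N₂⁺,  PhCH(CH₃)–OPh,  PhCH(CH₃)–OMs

PhCH(CH₃)–N₂⁺ > PhCH(CH₃)–OMs > PhCH(CH₃)–OPh

With the same alkyl group throughout, only the leaving group differentiates the rates.
The more stable X⁻ (or X) is on its own — i.e. the weaker a base it is — the better a leaving group it makes.
PhCH(CH₃)–N₂⁺ loses N₂: no meaningful conjugate acid; N₂ departs as an exceptionally stable neutral molecule
PhCH(CH₃)–OMs loses OMs⁻: pKₐ(CH₃SO₃H (MsOH)) ≈ -1.9
PhCH(CH₃)–OPh loses PhO⁻: pKₐ(C₆H₅OH (phenol)) ≈ 10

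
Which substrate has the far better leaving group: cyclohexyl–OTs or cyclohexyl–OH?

From cyclohexyl–OH the departing group would be OH⁻ (pKₐ(H₂O) ≈ 15.7). Strong base; essentially never leaves without prior activation.
From cyclohexyl–OTs the leaving group is OTs⁻ (pKₐ(p-CH₃C₆H₄SO₃H (TsOH)) ≈ -2.8). Resonance-delocalised arenesulfonate.
(In practice cyclohexyl–OTs is made from cyclohexyl–OH by treatment with TsCl / pyridine, converting the hydroxyl into a tosylate.)

cyclohexyl–OTs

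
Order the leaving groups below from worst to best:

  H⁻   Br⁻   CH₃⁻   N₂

A good leaving group is a weak base: the lower the pKₐ of its conjugate acid, the more readily it departs.
N₂: no meaningful conjugate acid; N₂ departs as an exceptionally stable neutral molecule
Br⁻: pKₐ(HBr) ≈ -9
H⁻: pKₐ(H₂) ≈ 36
CH₃⁻: pKₐ(CH₄) ≈ 48 — unstabilised carbanion; the worst conceivable leaving group
Reversing gives the worst-to-best order requested.

CH₃⁻ < H⁻ < Br⁻ < N₂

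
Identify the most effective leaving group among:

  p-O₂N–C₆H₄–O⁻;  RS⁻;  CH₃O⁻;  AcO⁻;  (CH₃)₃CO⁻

AcO⁻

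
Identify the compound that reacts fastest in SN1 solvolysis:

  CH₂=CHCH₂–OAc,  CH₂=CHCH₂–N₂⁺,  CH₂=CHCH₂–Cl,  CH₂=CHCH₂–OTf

CH₂=CHCH₂–N₂⁺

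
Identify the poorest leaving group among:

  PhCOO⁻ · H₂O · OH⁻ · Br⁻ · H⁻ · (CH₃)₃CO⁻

A good leaving group is a weak base: the lower the pKₐ of its conjugate acid, the more readily it departs.
Br⁻: pKₐ(HBr) ≈ -9
H₂O: pKₐ(H₃O⁺) ≈ -1.7
PhCOO⁻: pKₐ(C₆H₅COOH) ≈ 4.2
OH⁻: pKₐ(H₂O) ≈ 15.7
(CH₃)₃CO⁻: pKₐ(t-BuOH) ≈ 18
H⁻: pKₐ(H₂) ≈ 36

H⁻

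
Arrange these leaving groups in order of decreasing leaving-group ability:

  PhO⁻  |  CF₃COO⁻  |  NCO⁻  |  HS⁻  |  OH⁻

Leaving-group ability tracks the stability of the departed species; conjugate-acid pKₐ is the usual yardstick (lower pKₐ → better LG).
CF₃COO⁻: pKₐ(CF₃COOH) ≈ 0.2 — strongly electron-withdrawing CF₃ stabilises the carboxylate
NCO⁻: pKₐ(HOCN) ≈ 3.5
HS⁻: pKₐ(H₂S) ≈ 7 — larger and more polarisable than the oxygen analogue
PhO⁻: pKₐ(C₆H₅OH (phenol)) ≈ 10 — resonance into the ring helps, but still a poor LG
OH⁻: pKₐ(H₂O) ≈ 15.7

CF₃COO⁻ > NCO⁻ > HS⁻ > PhO⁻ > OH⁻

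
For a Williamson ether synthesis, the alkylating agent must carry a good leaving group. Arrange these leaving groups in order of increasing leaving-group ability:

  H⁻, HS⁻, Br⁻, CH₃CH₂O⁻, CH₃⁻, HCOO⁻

CH₃⁻ < H⁻ < CH₃CH₂O⁻ < HS⁻ < HCOO⁻ < Br⁻

The more stable X⁻ (or X) is on its own — i.e. the weaker a base it is — the better a leaving group it makes.
Br⁻: pKₐ(HBr) ≈ -9
HCOO⁻: pKₐ(HCOOH) ≈ 3.8
HS⁻: pKₐ(H₂S) ≈ 7
CH₃CH₂O⁻: pKₐ(CH₃CH₂OH) ≈ 16
H⁻: pKₐ(H₂) ≈ 36
CH₃⁻: pKₐ(CH₄) ≈ 48
Reversing gives the worst-to-best order requested.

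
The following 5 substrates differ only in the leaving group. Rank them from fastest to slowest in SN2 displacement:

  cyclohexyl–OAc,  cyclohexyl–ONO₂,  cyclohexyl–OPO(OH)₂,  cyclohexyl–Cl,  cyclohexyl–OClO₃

cyclohexyl–OClO₃ > cyclohexyl–Cl > cyclohexyl–ONO₂ > cyclohexyl–OPO(OH)₂ > cyclohexyl–OAc

Same R in every case — rank the leaving groups.
The more stable X⁻ (or X) is on its own — i.e. the weaker a base it is — the better a leaving group it makes.
cyclohexyl–OClO₃ loses ClO₄⁻: pKₐ(HClO₄) ≈ -10
cyclohexyl–Cl loses Cl⁻: pKₐ(HCl) ≈ -7
cyclohexyl–ONO₂ loses NO₃⁻: pKₐ(HNO₃) ≈ -1.3
cyclohexyl–OPO(OH)₂ loses H₂PO₄⁻: pKₐ(H₃PO₄) ≈ 2.1
cyclohexyl–OAc loses AcO⁻: pKₐ(CH₃COOH) ≈ 4.8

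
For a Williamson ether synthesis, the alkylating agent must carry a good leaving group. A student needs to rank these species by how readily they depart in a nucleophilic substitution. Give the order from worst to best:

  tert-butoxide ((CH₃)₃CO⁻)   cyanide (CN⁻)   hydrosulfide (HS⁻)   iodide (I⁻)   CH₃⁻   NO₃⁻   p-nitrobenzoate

Leaving-group ability tracks the stability of the departed species; conjugate-acid pKₐ is the usual yardstick (lower pKₐ → better LG).
iodide (I⁻): pKₐ(HI) ≈ -10
NO₃⁻: pKₐ(HNO₃) ≈ -1.3
p-nitrobenzoate: pKₐ(p-nitrobenzoic acid) ≈ 3.4 — electron-withdrawing nitro group stabilises the carboxylate
hydrosulfide (HS⁻): pKₐ(H₂S) ≈ 7
cyanide (CN⁻): pKₐ(HCN) ≈ 9.2 — sp carbon stabilises the charge somewhat, but still a poor LG
tert-butoxide ((CH₃)₃CO⁻): pKₐ(t-BuOH) ≈ 18 — bulky, strongly basic alkoxide
CH₃⁻: pKₐ(CH₄) ≈ 48
Listed from poorest to best leaving group as asked.

CH₃⁻ < tert-butoxide ((CH₃)₃CO⁻) < cyanide (CN⁻) < hydrosulfide (HS⁻) < p-nitrobenzoate < NO₃⁻ < iodide (I⁻)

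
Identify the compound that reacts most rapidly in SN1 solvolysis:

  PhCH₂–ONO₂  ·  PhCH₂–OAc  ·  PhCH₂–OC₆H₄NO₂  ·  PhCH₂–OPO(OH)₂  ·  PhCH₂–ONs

PhCH₂–ONs

With the same alkyl group throughout, only the leaving group differentiates the rates.
Rank by basicity of the departing species: weakest base leaves most easily.
PhCH₂–ONs loses ONs⁻: pKₐ(p-O₂NC₆H₄SO₃H) ≈ -3.5
PhCH₂–ONO₂ loses NO₃⁻: pKₐ(HNO₃) ≈ -1.3
PhCH₂–OPO(OH)₂ loses H₂PO₄⁻: pKₐ(H₃PO₄) ≈ 2.1
PhCH₂–OAc loses AcO⁻: pKₐ(CH₃COOH) ≈ 4.8
PhCH₂–OC₆H₄NO₂ loses p-O₂N–C₆H₄–O⁻: pKₐ(p-nitrophenol) ≈ 7.2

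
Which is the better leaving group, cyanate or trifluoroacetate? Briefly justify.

trifluoroacetate is the better leaving group.
pKₐ(CF₃COOH) ≈ 0.2 versus pKₐ(HOCN) ≈ 3.5: trifluoroacetate is the much weaker base.
Strongly electron-withdrawing CF₃ stabilises the carboxylate.

trifluoroacetate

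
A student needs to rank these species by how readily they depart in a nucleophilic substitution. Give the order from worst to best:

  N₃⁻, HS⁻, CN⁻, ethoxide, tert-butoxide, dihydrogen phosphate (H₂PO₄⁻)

tert-butoxide < ethoxide < CN⁻ < HS⁻ < N₃⁻ < dihydrogen phosphate (H₂PO₄⁻)

The more stable X⁻ (or X) is on its own — i.e. the weaker a base it is — the better a leaving group it makes.
dihydrogen phosphate (H₂PO₄⁻): pKₐ(H₃PO₄) ≈ 2.1
N₃⁻: pKₐ(HN₃) ≈ 4.7
HS⁻: pKₐ(H₂S) ≈ 7 — larger and more polarisable than the oxygen analogue
CN⁻: pKₐ(HCN) ≈ 9.2
ethoxide: pKₐ(CH₃CH₂OH) ≈ 16 — strong base; alkoxides do not leave unassisted
tert-butoxide: pKₐ(t-BuOH) ≈ 18
Reversing gives the worst-to-best order requested.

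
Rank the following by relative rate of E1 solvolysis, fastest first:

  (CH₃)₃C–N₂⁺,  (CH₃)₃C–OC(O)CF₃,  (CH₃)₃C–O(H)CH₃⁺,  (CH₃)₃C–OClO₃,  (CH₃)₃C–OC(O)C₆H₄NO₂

(CH₃)₃C–N₂⁺ > (CH₃)₃C–OClO₃ > (CH₃)₃C–O(H)CH₃⁺ > (CH₃)₃C–OC(O)CF₃ > (CH₃)₃C–OC(O)C₆H₄NO₂

With the same alkyl group throughout, only the leaving group differentiates the rates.
Rank by basicity of the departing species: weakest base leaves most easily.
(CH₃)₃C–N₂⁺ loses N₂: no meaningful conjugate acid; N₂ departs as an exceptionally stable neutral molecule
(CH₃)₃C–OClO₃ loses ClO₄⁻: pKₐ(HClO₄) ≈ -10
(CH₃)₃C–O(H)CH₃⁺ loses R'OH: pKₐ(R'OH₂⁺) ≈ -2.4
(CH₃)₃C–OC(O)CF₃ loses CF₃COO⁻: pKₐ(CF₃COOH) ≈ 0.2
(CH₃)₃C–OC(O)C₆H₄NO₂ loses p-O₂N–C₆H₄–COO⁻: pKₐ(p-nitrobenzoic acid) ≈ 3.4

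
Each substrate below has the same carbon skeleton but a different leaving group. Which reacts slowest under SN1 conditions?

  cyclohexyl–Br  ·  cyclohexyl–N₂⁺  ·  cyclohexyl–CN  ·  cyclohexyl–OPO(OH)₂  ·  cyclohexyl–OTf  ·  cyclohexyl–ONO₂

Same R in every case — rank the leaving groups.
A good leaving group is a weak base: the lower the pKₐ of its conjugate acid, the more readily it departs.
cyclohexyl–N₂⁺ loses N₂: no meaningful conjugate acid; N₂ departs as an exceptionally stable neutral molecule
cyclohexyl–OTf loses OTf⁻: pKₐ(CF₃SO₃H (triflic acid)) ≈ -14
cyclohexyl–Br loses Br⁻: pKₐ(HBr) ≈ -9
cyclohexyl–ONO₂ loses NO₃⁻: pKₐ(HNO₃) ≈ -1.3
cyclohexyl–OPO(OH)₂ loses H₂PO₄⁻: pKₐ(H₃PO₄) ≈ 2.1
cyclohexyl–CN loses CN⁻: pKₐ(HCN) ≈ 9.2

cyclohexyl–CN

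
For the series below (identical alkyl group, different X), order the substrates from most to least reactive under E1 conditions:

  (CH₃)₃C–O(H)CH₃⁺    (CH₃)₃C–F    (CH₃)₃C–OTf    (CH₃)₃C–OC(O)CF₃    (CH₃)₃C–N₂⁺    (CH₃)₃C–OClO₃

Same R in every case — rank the leaving groups.
Leaving-group ability tracks the stability of the departed species; conjugate-acid pKₐ is the usual yardstick (lower pKₐ → better LG).
(CH₃)₃C–N₂⁺ loses N₂: no meaningful conjugate acid; N₂ departs as an exceptionally stable neutral molecule
(CH₃)₃C–OTf loses OTf⁻: pKₐ(CF₃SO₃H (triflic acid)) ≈ -14
(CH₃)₃C–OClO₃ loses ClO₄⁻: pKₐ(HClO₄) ≈ -10
(CH₃)₃C–O(H)CH₃⁺ loses R'OH: pKₐ(R'OH₂⁺) ≈ -2.4
(CH₃)₃C–OC(O)CF₃ loses CF₃COO⁻: pKₐ(CF₃COOH) ≈ 0.2
(CH₃)₃C–F loses F⁻: pKₐ(HF) ≈ 3.2

(CH₃)₃C–N₂⁺ > (CH₃)₃C–OTf > (CH₃)₃C–OClO₃ > (CH₃)₃C–O(H)CH₃⁺ > (CH₃)₃C–OC(O)CF₃ > (CH₃)₃C–F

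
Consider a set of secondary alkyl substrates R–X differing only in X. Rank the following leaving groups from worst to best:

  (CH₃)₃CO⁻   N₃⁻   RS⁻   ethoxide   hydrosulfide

(CH₃)₃CO⁻ < ethoxide < RS⁻ < hydrosulfide < N₃⁻

N₃⁻: pKₐ(HN₃) ≈ 4.7
hydrosulfide: pKₐ(H₂S) ≈ 7 — larger and more polarisable than the oxygen analogue
RS⁻: pKₐ(RSH (a thiol)) ≈ 10.5
ethoxide: pKₐ(CH₃CH₂OH) ≈ 16
(CH₃)₃CO⁻: pKₐ(t-BuOH) ≈ 18
Reversing gives the worst-to-best order requested.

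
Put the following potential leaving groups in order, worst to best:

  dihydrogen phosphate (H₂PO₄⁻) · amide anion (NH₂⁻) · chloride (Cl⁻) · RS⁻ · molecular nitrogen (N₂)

amide anion (NH₂⁻) < RS⁻ < dihydrogen phosphate (H₂PO₄⁻) < chloride (Cl⁻) < molecular nitrogen (N₂)

A good leaving group is a weak base: the lower the pKₐ of its conjugate acid, the more readily it departs.
molecular nitrogen (N₂): no meaningful conjugate acid; N₂ departs as an exceptionally stable neutral molecule
chloride (Cl⁻): pKₐ(HCl) ≈ -7
dihydrogen phosphate (H₂PO₄⁻): pKₐ(H₃PO₄) ≈ 2.1
RS⁻: pKₐ(RSH (a thiol)) ≈ 10.5
amide anion (NH₂⁻): pKₐ(NH₃) ≈ 38
The question asks for worst first, so the sequence is read in increasing leaving-group ability.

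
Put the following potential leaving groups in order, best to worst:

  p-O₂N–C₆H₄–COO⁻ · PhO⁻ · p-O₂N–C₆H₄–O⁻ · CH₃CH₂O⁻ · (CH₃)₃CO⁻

p-O₂N–C₆H₄–COO⁻: pKₐ(p-nitrobenzoic acid) ≈ 3.4
p-O₂N–C₆H₄–O⁻: pKₐ(p-nitrophenol) ≈ 7.2
PhO⁻: pKₐ(C₆H₅OH (phenol)) ≈ 10
CH₃CH₂O⁻: pKₐ(CH₃CH₂OH) ≈ 16
(CH₃)₃CO⁻: pKₐ(t-BuOH) ≈ 18

p-O₂N–C₆H₄–COO⁻ > p-O₂N–C₆H₄–O⁻ > PhO⁻ > CH₃CH₂O⁻ > (CH₃)₃CO⁻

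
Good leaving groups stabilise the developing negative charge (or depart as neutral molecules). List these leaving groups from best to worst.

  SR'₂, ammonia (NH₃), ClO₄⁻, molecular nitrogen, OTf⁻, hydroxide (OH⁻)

Rank by basicity of the departing species: weakest base leaves most easily.
molecular nitrogen: no meaningful conjugate acid; N₂ departs as an exceptionally stable neutral molecule
OTf⁻: pKₐ(CF₃SO₃H (triflic acid)) ≈ -14
ClO₄⁻: pKₐ(HClO₄) ≈ -10
SR'₂: pKₐ(R'₂SH⁺) ≈ -7
ammonia (NH₃): pKₐ(NH₄⁺) ≈ 9.2
hydroxide (OH⁻): pKₐ(H₂O) ≈ 15.7

molecular nitrogen > OTf⁻ > ClO₄⁻ > SR'₂ > ammonia (NH₃) > hydroxide (OH⁻)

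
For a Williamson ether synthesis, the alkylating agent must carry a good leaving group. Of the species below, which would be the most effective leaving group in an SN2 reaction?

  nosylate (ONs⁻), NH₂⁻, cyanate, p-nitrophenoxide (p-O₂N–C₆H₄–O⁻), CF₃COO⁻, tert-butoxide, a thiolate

nosylate (ONs⁻): pKₐ(p-O₂NC₆H₄SO₃H) ≈ -3.5
CF₃COO⁻: pKₐ(CF₃COOH) ≈ 0.2
cyanate: pKₐ(HOCN) ≈ 3.5
p-nitrophenoxide (p-O₂N–C₆H₄–O⁻): pKₐ(p-nitrophenol) ≈ 7.2
a thiolate: pKₐ(RSH (a thiol)) ≈ 10.5
tert-butoxide: pKₐ(t-BuOH) ≈ 18
NH₂⁻: pKₐ(NH₃) ≈ 38

nosylate (ONs⁻)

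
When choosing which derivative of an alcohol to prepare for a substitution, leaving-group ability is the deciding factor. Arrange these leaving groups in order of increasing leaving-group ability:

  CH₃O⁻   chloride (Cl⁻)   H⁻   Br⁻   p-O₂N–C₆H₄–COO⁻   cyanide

H⁻ < CH₃O⁻ < cyanide < p-O₂N–C₆H₄–COO⁻ < chloride (Cl⁻) < Br⁻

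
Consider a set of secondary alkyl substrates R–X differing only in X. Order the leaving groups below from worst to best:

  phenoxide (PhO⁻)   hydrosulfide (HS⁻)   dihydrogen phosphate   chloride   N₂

N₂: no meaningful conjugate acid; N₂ departs as an exceptionally stable neutral molecule
chloride: pKₐ(HCl) ≈ -7
dihydrogen phosphate: pKₐ(H₃PO₄) ≈ 2.1 — moderate base; biological leaving group after further activation
hydrosulfide (HS⁻): pKₐ(H₂S) ≈ 7
phenoxide (PhO⁻): pKₐ(C₆H₅OH (phenol)) ≈ 10 — resonance into the ring helps, but still a poor LG
Listed from poorest to best leaving group as asked.

phenoxide (PhO⁻) < hydrosulfide (HS⁻) < dihydrogen phosphate < chloride < N₂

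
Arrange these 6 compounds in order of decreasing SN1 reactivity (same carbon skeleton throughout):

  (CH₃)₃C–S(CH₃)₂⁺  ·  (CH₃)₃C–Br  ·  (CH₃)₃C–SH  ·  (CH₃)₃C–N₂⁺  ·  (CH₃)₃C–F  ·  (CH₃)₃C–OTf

With the same alkyl group throughout, only the leaving group differentiates the rates.
Rank by basicity of the departing species: weakest base leaves most easily.
(CH₃)₃C–N₂⁺ loses N₂: no meaningful conjugate acid; N₂ departs as an exceptionally stable neutral molecule
(CH₃)₃C–OTf loses OTf⁻: pKₐ(CF₃SO₃H (triflic acid)) ≈ -14
(CH₃)₃C–Br loses Br⁻: pKₐ(HBr) ≈ -9
(CH₃)₃C–S(CH₃)₂⁺ loses SR'₂: pKₐ(R'₂SH⁺) ≈ -7
(CH₃)₃C–F loses F⁻: pKₐ(HF) ≈ 3.2
(CH₃)₃C–SH loses HS⁻: pKₐ(H₂S) ≈ 7

(CH₃)₃C–N₂⁺ > (CH₃)₃C–OTf > (CH₃)₃C–Br > (CH₃)₃C–S(CH₃)₂⁺ > (CH₃)₃C–F > (CH₃)₃C–SH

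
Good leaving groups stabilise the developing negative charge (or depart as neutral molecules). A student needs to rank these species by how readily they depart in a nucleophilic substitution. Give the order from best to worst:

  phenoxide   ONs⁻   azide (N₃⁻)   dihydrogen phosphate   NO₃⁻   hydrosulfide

ONs⁻ > NO₃⁻ > dihydrogen phosphate > azide (N₃⁻) > hydrosulfide > phenoxide

ONs⁻: pKₐ(p-O₂NC₆H₄SO₃H) ≈ -3.5
NO₃⁻: pKₐ(HNO₃) ≈ -1.3
dihydrogen phosphate: pKₐ(H₃PO₄) ≈ 2.1
azide (N₃⁻): pKₐ(HN₃) ≈ 4.7
hydrosulfide: pKₐ(H₂S) ≈ 7
phenoxide: pKₐ(C₆H₅OH (phenol)) ≈ 10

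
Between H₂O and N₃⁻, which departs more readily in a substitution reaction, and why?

H₂O is the better leaving group.
pKₐ(H₃O⁺) ≈ -1.7 versus pKₐ(HN₃) ≈ 4.7: H₂O is the much weaker base.
Neutral; leaves from a protonated alcohol (R–OH₂⁺).

H₂O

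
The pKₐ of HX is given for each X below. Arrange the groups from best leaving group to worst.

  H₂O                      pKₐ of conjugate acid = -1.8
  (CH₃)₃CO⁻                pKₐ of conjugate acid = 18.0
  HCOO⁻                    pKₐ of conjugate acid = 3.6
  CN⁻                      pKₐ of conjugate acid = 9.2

Lower conjugate-acid pKₐ ⇒ weaker base ⇒ better leaving group.
Sorting by the given values: H₂O (-1.8), HCOO⁻ (3.6), CN⁻ (9.2), (CH₃)₃CO⁻ (18.0).

H₂O > HCOO⁻ > CN⁻ > (CH₃)₃CO⁻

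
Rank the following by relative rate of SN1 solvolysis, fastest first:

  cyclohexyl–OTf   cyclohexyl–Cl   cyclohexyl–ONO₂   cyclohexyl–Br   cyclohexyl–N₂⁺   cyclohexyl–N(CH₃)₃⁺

cyclohexyl–N₂⁺ > cyclohexyl–OTf > cyclohexyl–Br > cyclohexyl–Cl > cyclohexyl–ONO₂ > cyclohexyl–N(CH₃)₃⁺

Identical carbon frameworks mean the comparison reduces to leaving-group quality.
The more stable X⁻ (or X) is on its own — i.e. the weaker a base it is — the better a leaving group it makes.
cyclohexyl–N₂⁺ loses N₂: no meaningful conjugate acid; N₂ departs as an exceptionally stable neutral molecule
cyclohexyl–OTf loses OTf⁻: pKₐ(CF₃SO₃H (triflic acid)) ≈ -14
cyclohexyl–Br loses Br⁻: pKₐ(HBr) ≈ -9
cyclohexyl–Cl loses Cl⁻: pKₐ(HCl) ≈ -7
cyclohexyl–ONO₂ loses NO₃⁻: pKₐ(HNO₃) ≈ -1.3
cyclohexyl–N(CH₃)₃⁺ loses NR'₃: pKₐ(R'₃NH⁺) ≈ 10.7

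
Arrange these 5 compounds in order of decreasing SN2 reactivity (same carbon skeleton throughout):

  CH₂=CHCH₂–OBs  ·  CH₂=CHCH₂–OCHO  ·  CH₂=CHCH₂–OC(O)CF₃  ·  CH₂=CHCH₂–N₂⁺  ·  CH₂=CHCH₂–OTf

CH₂=CHCH₂–N₂⁺ > CH₂=CHCH₂–OTf > CH₂=CHCH₂–OBs > CH₂=CHCH₂–OC(O)CF₃ > CH₂=CHCH₂–OCHO

The skeletons are identical, so relative rate is governed entirely by leaving-group ability.
The more stable X⁻ (or X) is on its own — i.e. the weaker a base it is — the better a leaving group it makes.
CH₂=CHCH₂–N₂⁺ loses N₂: no meaningful conjugate acid; N₂ departs as an exceptionally stable neutral molecule
CH₂=CHCH₂–OTf loses OTf⁻: pKₐ(CF₃SO₃H (triflic acid)) ≈ -14
CH₂=CHCH₂–OBs loses OBs⁻: pKₐ(p-BrC₆H₄SO₃H) ≈ -2.8
CH₂=CHCH₂–OC(O)CF₃ loses CF₃COO⁻: pKₐ(CF₃COOH) ≈ 0.2
CH₂=CHCH₂–OCHO loses HCOO⁻: pKₐ(HCOOH) ≈ 3.8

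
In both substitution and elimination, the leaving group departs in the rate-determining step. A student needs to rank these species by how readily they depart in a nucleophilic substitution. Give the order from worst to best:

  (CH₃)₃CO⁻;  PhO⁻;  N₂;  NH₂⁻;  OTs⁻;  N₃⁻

NH₂⁻ < (CH₃)₃CO⁻ < PhO⁻ < N₃⁻ < OTs⁻ < N₂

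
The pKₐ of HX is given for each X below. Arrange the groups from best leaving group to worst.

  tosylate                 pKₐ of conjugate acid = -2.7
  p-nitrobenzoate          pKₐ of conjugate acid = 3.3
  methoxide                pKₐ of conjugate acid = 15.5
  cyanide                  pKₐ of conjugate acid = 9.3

Lower conjugate-acid pKₐ ⇒ weaker base ⇒ better leaving group.
Sorting by the given values: tosylate (-2.7), p-nitrobenzoate (3.3), cyanide (9.3), methoxide (15.5).

tosylate > p-nitrobenzoate > cyanide > methoxide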